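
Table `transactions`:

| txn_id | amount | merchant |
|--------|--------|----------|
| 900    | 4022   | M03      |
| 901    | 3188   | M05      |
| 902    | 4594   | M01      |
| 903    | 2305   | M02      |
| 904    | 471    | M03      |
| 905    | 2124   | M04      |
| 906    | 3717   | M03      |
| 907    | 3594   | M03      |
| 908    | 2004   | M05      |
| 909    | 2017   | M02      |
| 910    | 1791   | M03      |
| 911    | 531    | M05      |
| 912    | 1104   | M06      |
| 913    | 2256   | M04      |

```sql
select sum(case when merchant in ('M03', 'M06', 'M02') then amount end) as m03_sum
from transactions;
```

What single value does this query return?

txn_id=900: ✓ → 4022
txn_id=901: ✗
txn_id=902: ✗
txn_id=903: ✓ → 2305
txn_id=904: ✓ → 471
txn_id=905: ✗
txn_id=906: ✓ → 3717
txn_id=907: ✓ → 3594
txn_id=908: ✗
txn_id=909: ✓ → 2017
txn_id=910: ✓ → 1791
txn_id=911: ✗
txn_id=912: ✓ → 1104
txn_id=913: ✗
m03_sum = 4022 + 2305 + 471 + 3717 + 3594 + 2017 + 1791 + 1104 = 19021

19021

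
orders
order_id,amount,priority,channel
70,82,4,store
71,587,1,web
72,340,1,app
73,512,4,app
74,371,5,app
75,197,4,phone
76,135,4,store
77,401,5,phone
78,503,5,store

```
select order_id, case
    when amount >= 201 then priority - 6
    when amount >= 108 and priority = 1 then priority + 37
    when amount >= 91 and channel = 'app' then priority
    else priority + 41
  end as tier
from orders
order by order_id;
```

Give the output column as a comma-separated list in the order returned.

45, -5, -5, -2, -1, 45, 45, -1, -1

order_id=70: ELSE → 45
order_id=71: amount >= 201 → -5
order_id=72: amount >= 201 → -5
order_id=73: amount >= 201 → -2
order_id=74: amount >= 201 → -1
order_id=75: ELSE → 45
order_id=76: ELSE → 45
order_id=77: amount >= 201 → -1
order_id=78: amount >= 201 → -1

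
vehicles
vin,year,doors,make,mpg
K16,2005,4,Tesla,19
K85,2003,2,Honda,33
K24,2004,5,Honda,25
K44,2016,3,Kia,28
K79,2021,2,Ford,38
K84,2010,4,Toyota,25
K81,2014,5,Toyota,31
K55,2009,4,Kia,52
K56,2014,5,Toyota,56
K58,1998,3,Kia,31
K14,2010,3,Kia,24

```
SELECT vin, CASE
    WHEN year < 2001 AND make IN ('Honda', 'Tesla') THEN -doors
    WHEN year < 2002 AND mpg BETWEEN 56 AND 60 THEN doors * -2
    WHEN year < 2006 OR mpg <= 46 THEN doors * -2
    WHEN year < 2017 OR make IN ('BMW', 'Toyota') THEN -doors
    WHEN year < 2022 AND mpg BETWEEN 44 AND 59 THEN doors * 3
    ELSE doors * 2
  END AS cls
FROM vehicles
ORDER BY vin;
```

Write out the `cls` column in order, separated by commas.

-6, -8, -10, -6, -4, -5, -6, -4, -10, -8, -4

vin=K14: year < 2006 OR mpg <= 46 → -6
vin=K16: year < 2006 OR mpg <= 46 → -8
vin=K24: year < 2006 OR mpg <= 46 → -10
vin=K44: year < 2006 OR mpg <= 46 → -6
vin=K55: year < 2017 OR make IN ('BMW', 'Toyota') → -4
vin=K56: year < 2017 OR make IN ('BMW', 'Toyota') → -5
vin=K58: year < 2006 OR mpg <= 46 → -6
vin=K79: year < 2006 OR mpg <= 46 → -4
vin=K81: year < 2006 OR mpg <= 46 → -10
vin=K84: year < 2006 OR mpg <= 46 → -8
vin=K85: year < 2006 OR mpg <= 46 → -4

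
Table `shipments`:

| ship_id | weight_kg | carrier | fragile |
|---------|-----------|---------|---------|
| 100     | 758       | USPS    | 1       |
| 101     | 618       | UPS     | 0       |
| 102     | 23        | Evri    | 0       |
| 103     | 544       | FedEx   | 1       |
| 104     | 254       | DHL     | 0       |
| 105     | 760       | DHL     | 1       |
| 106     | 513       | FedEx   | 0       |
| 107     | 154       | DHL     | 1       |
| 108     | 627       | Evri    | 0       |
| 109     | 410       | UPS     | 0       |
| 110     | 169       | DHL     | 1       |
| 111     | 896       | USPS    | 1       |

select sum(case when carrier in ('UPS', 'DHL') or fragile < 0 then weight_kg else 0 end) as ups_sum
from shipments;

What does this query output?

2365

ship_id=100: ✗
ship_id=101: ✓ → 618
ship_id=102: ✗
ship_id=103: ✗
ship_id=104: ✓ → 254
ship_id=105: ✓ → 760
ship_id=106: ✗
ship_id=107: ✓ → 154
ship_id=108: ✗
ship_id=109: ✓ → 410
ship_id=110: ✓ → 169
ship_id=111: ✗
ups_sum = 618 + 254 + 760 + 154 + 410 + 169 = 2365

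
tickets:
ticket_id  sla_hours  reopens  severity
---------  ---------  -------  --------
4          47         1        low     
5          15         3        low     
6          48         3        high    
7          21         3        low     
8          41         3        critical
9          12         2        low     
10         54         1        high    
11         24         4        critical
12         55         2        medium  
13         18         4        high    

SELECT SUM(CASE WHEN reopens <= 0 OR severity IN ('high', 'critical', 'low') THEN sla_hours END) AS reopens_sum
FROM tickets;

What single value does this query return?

280

ticket_id=4: ✓ → 47
ticket_id=5: ✓ → 15
ticket_id=6: ✓ → 48
ticket_id=7: ✓ → 21
ticket_id=8: ✓ → 41
ticket_id=9: ✓ → 12
ticket_id=10: ✓ → 54
ticket_id=11: ✓ → 24
ticket_id=12: ✗
ticket_id=13: ✓ → 18
reopens_sum = 47 + 15 + 48 + 21 + 41 + 12 + 54 + 24 + 18 = 280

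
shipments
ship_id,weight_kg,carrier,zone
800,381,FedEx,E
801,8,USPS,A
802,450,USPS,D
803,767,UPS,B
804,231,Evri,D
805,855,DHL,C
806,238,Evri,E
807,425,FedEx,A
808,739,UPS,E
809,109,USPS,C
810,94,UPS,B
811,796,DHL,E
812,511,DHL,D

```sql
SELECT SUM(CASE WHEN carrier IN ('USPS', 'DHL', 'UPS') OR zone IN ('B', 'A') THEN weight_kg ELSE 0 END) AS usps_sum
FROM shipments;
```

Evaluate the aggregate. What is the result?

4754

ship_id=800: ✗
ship_id=801: ✓ → 8
ship_id=802: ✓ → 450
ship_id=803: ✓ → 767
ship_id=804: ✗
ship_id=805: ✓ → 855
ship_id=806: ✗
ship_id=807: ✓ → 425
ship_id=808: ✓ → 739
ship_id=809: ✓ → 109
ship_id=810: ✓ → 94
ship_id=811: ✓ → 796
ship_id=812: ✓ → 511
usps_sum = 8 + 450 + 767 + 855 + 425 + 739 + 109 + 94 + 796 + 511 = 4754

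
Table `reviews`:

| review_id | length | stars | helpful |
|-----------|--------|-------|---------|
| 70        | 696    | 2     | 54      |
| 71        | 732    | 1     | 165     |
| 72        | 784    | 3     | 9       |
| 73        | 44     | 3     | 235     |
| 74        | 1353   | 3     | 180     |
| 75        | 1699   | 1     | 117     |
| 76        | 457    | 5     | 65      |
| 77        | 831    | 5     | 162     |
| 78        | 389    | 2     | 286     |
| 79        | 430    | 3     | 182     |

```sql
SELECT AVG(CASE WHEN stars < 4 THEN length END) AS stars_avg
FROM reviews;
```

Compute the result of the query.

review_id=70: ✓ → 696
review_id=71: ✓ → 732
review_id=72: ✓ → 784
review_id=73: ✓ → 44
review_id=74: ✓ → 1353
review_id=75: ✓ → 1699
review_id=76: ✗
review_id=77: ✗
review_id=78: ✓ → 389
review_id=79: ✓ → 430
stars_avg = (696 + 732 + 784 + 44 + 1353 + 1699 + 389 + 430) / 8 = 765.875

765.875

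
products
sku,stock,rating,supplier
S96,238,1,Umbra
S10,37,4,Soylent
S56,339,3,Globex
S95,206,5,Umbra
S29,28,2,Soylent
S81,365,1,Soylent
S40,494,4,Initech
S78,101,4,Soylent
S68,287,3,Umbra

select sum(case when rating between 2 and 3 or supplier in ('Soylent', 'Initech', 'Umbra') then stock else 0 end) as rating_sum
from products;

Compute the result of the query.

2095

sku=S96: ✓ → 238
sku=S10: ✓ → 37
sku=S56: ✓ → 339
sku=S95: ✓ → 206
sku=S29: ✓ → 28
sku=S81: ✓ → 365
sku=S40: ✓ → 494
sku=S78: ✓ → 101
sku=S68: ✓ → 287
rating_sum = 238 + 37 + 339 + 206 + 28 + 365 + 494 + 101 + 287 = 2095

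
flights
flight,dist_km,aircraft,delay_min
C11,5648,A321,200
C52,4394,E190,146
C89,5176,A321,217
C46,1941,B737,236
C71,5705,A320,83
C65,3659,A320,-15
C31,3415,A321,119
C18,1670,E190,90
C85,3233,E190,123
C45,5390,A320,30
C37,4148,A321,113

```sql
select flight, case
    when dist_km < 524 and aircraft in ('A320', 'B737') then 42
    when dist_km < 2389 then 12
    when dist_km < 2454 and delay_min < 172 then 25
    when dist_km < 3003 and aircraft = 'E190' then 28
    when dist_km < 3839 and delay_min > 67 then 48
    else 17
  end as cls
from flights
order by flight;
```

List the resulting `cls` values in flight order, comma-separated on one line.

flight=C11: ELSE → 17
flight=C18: dist_km < 2389 → 12
flight=C31: dist_km < 3839 and delay_min > 67 → 48
flight=C37: ELSE → 17
flight=C45: ELSE → 17
flight=C46: dist_km < 2389 → 12
flight=C52: ELSE → 17
flight=C65: ELSE → 17
flight=C71: ELSE → 17
flight=C85: dist_km < 3839 and delay_min > 67 → 48
flight=C89: ELSE → 17

17, 12, 48, 17, 17, 12, 17, 17, 17, 48, 17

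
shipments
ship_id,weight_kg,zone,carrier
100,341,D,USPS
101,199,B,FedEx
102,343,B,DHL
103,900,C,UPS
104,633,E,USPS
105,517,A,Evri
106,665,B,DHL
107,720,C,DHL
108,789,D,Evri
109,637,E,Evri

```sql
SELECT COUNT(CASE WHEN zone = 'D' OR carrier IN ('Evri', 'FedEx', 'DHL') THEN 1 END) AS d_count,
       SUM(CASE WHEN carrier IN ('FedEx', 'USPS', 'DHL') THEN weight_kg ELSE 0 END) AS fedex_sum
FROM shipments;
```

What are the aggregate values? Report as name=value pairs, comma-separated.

d_count=8, fedex_sum=2901

[d_count: zone = 'D' OR carrier IN ('Evri', 'FedEx', 'DHL')]
ship_id=100: ✓ → 1
ship_id=101: ✓ → 1
ship_id=102: ✓ → 1
ship_id=103: ✗
ship_id=104: ✗
ship_id=105: ✓ → 1
ship_id=106: ✓ → 1
ship_id=107: ✓ → 1
ship_id=108: ✓ → 1
ship_id=109: ✓ → 1
d_count = COUNT(1, 1, 1, 1, 1, 1, 1, 1) = 8
—
[fedex_sum: carrier IN ('FedEx', 'USPS', 'DHL')]
ship_id=100: ✓ → 341
ship_id=101: ✓ → 199
ship_id=102: ✓ → 343
ship_id=103: ✗
ship_id=104: ✓ → 633
ship_id=105: ✗
ship_id=106: ✓ → 665
ship_id=107: ✓ → 720
ship_id=108: ✗
ship_id=109: ✗
fedex_sum = 341 + 199 + 343 + 633 + 665 + 720 = 2901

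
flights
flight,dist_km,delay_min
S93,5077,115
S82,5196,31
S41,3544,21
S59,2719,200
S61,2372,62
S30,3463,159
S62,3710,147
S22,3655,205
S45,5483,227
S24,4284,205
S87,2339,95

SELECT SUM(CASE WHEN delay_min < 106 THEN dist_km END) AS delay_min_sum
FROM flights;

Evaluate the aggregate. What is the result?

flight=S93: ✗
flight=S82: ✓ → 5196
flight=S41: ✓ → 3544
flight=S59: ✗
flight=S61: ✓ → 2372
flight=S30: ✗
flight=S62: ✗
flight=S22: ✗
flight=S45: ✗
flight=S24: ✗
flight=S87: ✓ → 2339
delay_min_sum = 5196 + 3544 + 2372 + 2339 = 13451

13451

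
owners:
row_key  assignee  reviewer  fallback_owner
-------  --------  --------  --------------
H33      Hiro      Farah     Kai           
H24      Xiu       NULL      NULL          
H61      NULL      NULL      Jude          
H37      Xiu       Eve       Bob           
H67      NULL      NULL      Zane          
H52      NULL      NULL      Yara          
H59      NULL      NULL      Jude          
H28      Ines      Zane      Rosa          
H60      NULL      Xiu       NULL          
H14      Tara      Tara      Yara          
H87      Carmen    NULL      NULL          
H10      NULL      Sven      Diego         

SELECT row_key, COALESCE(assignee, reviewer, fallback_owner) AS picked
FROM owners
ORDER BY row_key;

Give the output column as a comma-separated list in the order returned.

row_key=H10: assignee=NULL, reviewer=Sven → Sven
row_key=H14: assignee=Tara → Tara
row_key=H24: assignee=Xiu → Xiu
row_key=H28: assignee=Ines → Ines
row_key=H33: assignee=Hiro → Hiro
row_key=H37: assignee=Xiu → Xiu
row_key=H52: assignee=NULL, reviewer=NULL, fallback_owner=Yara → Yara
row_key=H59: assignee=NULL, reviewer=NULL, fallback_owner=Jude → Jude
row_key=H60: assignee=NULL, reviewer=Xiu → Xiu
row_key=H61: assignee=NULL, reviewer=NULL, fallback_owner=Jude → Jude
row_key=H67: assignee=NULL, reviewer=NULL, fallback_owner=Zane → Zane
row_key=H87: assignee=Carmen → Carmen

Sven, Tara, Xiu, Ines, Hiro, Xiu, Yara, Jude, Xiu, Jude, Zane, Carmen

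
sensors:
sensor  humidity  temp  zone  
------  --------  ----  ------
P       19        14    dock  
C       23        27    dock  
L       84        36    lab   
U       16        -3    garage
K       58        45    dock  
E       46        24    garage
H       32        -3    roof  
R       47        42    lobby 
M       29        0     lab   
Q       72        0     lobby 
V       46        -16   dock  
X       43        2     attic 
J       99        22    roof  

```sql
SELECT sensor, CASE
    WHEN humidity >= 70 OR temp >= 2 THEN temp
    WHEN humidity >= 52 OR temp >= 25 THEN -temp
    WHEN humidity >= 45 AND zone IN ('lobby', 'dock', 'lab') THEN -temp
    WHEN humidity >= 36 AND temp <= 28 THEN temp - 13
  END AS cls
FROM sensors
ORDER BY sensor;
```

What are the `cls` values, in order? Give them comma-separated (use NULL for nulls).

sensor=C: humidity >= 70 OR temp >= 2 → 27
sensor=E: humidity >= 70 OR temp >= 2 → 24
sensor=H: (no match → NULL) → NULL
sensor=J: humidity >= 70 OR temp >= 2 → 22
sensor=K: humidity >= 70 OR temp >= 2 → 45
sensor=L: humidity >= 70 OR temp >= 2 → 36
sensor=M: (no match → NULL) → NULL
sensor=P: humidity >= 70 OR temp >= 2 → 14
sensor=Q: humidity >= 70 OR temp >= 2 → 0
sensor=R: humidity >= 70 OR temp >= 2 → 42
sensor=U: (no match → NULL) → NULL
sensor=V: humidity >= 45 AND zone IN ('lobby', 'dock', 'lab') → 16
sensor=X: humidity >= 70 OR temp >= 2 → 2

27, 24, NULL, 22, 45, 36, NULL, 14, 0, 42, NULL, 16, 2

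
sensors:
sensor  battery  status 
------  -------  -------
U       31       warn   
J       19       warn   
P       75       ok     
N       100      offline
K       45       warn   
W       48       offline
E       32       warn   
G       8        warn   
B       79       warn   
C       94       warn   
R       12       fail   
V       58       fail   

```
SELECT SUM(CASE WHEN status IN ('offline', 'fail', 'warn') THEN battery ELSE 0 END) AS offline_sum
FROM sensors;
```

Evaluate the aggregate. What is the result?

526

sensor=U: ✓ → 31
sensor=J: ✓ → 19
sensor=P: ✗
sensor=N: ✓ → 100
sensor=K: ✓ → 45
sensor=W: ✓ → 48
sensor=E: ✓ → 32
sensor=G: ✓ → 8
sensor=B: ✓ → 79
sensor=C: ✓ → 94
sensor=R: ✓ → 12
sensor=V: ✓ → 58
offline_sum = 31 + 19 + 100 + 45 + 48 + 32 + 8 + 79 + 94 + 12 + 58 = 526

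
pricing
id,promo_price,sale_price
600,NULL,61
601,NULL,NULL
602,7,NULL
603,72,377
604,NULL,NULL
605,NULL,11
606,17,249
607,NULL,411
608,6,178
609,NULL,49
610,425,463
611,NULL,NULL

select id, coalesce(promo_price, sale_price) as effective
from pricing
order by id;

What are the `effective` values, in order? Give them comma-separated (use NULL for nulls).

id=600: promo_price=NULL, sale_price=61 → 61
id=601: promo_price=NULL, sale_price=NULL (all NULL) → NULL
id=602: promo_price=7 → 7
id=603: promo_price=72 → 72
id=604: promo_price=NULL, sale_price=NULL (all NULL) → NULL
id=605: promo_price=NULL, sale_price=11 → 11
id=606: promo_price=17 → 17
id=607: promo_price=NULL, sale_price=411 → 411
id=608: promo_price=6 → 6
id=609: promo_price=NULL, sale_price=49 → 49
id=610: promo_price=425 → 425
id=611: promo_price=NULL, sale_price=NULL (all NULL) → NULL

61, NULL, 7, 72, NULL, 11, 17, 411, 6, 49, 425, NULL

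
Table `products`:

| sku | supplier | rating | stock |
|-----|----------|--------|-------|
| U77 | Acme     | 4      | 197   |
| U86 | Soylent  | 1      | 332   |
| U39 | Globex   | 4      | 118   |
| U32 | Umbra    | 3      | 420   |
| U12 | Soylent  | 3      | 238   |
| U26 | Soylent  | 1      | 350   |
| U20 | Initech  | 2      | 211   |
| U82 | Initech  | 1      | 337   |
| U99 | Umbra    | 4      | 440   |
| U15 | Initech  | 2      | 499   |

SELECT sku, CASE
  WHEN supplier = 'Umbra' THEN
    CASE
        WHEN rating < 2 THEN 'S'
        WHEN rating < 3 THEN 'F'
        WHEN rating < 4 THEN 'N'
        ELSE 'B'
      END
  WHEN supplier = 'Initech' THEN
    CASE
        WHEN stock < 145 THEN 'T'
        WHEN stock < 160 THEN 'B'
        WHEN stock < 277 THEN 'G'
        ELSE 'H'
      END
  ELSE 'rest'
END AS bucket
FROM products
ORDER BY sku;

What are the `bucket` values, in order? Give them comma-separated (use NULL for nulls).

rest, H, G, rest, N, rest, rest, H, rest, B

sku=U12: supplier='Soylent' → outer ELSE → rest
sku=U15: supplier='Initech' → inner[ELSE] → H
sku=U20: supplier='Initech' → inner[stock < 277] → G
sku=U26: supplier='Soylent' → outer ELSE → rest
sku=U32: supplier='Umbra' → inner[rating < 4] → N
sku=U39: supplier='Globex' → outer ELSE → rest
sku=U77: supplier='Acme' → outer ELSE → rest
sku=U82: supplier='Initech' → inner[ELSE] → H
sku=U86: supplier='Soylent' → outer ELSE → rest
sku=U99: supplier='Umbra' → inner[ELSE] → B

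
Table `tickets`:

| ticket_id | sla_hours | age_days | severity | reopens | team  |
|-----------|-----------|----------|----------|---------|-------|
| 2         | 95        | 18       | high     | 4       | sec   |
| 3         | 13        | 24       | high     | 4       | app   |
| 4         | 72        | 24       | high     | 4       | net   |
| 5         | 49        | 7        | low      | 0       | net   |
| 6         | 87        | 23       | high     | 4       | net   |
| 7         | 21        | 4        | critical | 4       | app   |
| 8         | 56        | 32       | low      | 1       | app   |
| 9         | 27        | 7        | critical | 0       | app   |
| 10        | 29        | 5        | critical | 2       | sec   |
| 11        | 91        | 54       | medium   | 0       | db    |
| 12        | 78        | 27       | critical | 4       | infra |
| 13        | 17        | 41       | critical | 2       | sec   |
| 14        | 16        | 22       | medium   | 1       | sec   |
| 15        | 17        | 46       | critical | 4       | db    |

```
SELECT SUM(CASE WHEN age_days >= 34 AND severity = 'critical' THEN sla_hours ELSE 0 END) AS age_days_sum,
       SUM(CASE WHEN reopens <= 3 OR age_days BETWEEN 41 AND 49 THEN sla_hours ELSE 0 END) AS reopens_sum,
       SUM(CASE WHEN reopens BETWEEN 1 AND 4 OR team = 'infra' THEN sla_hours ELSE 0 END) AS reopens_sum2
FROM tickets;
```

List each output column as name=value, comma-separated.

[age_days_sum: age_days >= 34 AND severity = 'critical']
ticket_id=2: ✗
ticket_id=3: ✗
ticket_id=4: ✗
ticket_id=5: ✗
ticket_id=6: ✗
ticket_id=7: ✗
ticket_id=8: ✗
ticket_id=9: ✗
ticket_id=10: ✗
ticket_id=11: ✗
ticket_id=12: ✗
ticket_id=13: ✓ → 17
ticket_id=14: ✗
ticket_id=15: ✓ → 17
age_days_sum = 17 + 17 = 34
—
[reopens_sum: reopens <= 3 OR age_days BETWEEN 41 AND 49]
ticket_id=2: ✗
ticket_id=3: ✗
ticket_id=4: ✗
ticket_id=5: ✓ → 49
ticket_id=6: ✗
ticket_id=7: ✗
ticket_id=8: ✓ → 56
ticket_id=9: ✓ → 27
ticket_id=10: ✓ → 29
ticket_id=11: ✓ → 91
ticket_id=12: ✗
ticket_id=13: ✓ → 17
ticket_id=14: ✓ → 16
ticket_id=15: ✓ → 17
reopens_sum = 49 + 56 + 27 + 29 + 91 + 17 + 16 + 17 = 302
—
[reopens_sum2: reopens BETWEEN 1 AND 4 OR team = 'infra']
ticket_id=2: ✓ → 95
ticket_id=3: ✓ → 13
ticket_id=4: ✓ → 72
ticket_id=5: ✗
ticket_id=6: ✓ → 87
ticket_id=7: ✓ → 21
ticket_id=8: ✓ → 56
ticket_id=9: ✗
ticket_id=10: ✓ → 29
ticket_id=11: ✗
ticket_id=12: ✓ → 78
ticket_id=13: ✓ → 17
ticket_id=14: ✓ → 16
ticket_id=15: ✓ → 17
reopens_sum2 = 95 + 13 + 72 + 87 + 21 + 56 + 29 + 78 + 17 + 16 + 17 = 501

age_days_sum=34, reopens_sum=302, reopens_sum2=501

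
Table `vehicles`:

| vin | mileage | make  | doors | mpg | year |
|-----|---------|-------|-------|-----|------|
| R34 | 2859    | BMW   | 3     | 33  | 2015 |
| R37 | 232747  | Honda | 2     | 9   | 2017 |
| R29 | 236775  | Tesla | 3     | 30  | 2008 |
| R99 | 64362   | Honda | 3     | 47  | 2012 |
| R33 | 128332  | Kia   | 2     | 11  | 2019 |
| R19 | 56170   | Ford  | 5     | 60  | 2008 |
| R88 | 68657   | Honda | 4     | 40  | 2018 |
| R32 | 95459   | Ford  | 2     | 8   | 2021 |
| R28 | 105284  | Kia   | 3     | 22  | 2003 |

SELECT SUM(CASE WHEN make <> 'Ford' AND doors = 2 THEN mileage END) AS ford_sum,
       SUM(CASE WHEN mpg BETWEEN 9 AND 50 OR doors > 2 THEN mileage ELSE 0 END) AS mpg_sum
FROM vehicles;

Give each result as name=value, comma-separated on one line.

[ford_sum: make <> 'Ford' AND doors = 2]
vin=R34: ✗
vin=R37: ✓ → 232747
vin=R29: ✗
vin=R99: ✗
vin=R33: ✓ → 128332
vin=R19: ✗
vin=R88: ✗
vin=R32: ✗
vin=R28: ✗
ford_sum = 232747 + 128332 = 361079
—
[mpg_sum: mpg BETWEEN 9 AND 50 OR doors > 2]
vin=R34: ✓ → 2859
vin=R37: ✓ → 232747
vin=R29: ✓ → 236775
vin=R99: ✓ → 64362
vin=R33: ✓ → 128332
vin=R19: ✓ → 56170
vin=R88: ✓ → 68657
vin=R32: ✗
vin=R28: ✓ → 105284
mpg_sum = 2859 + 232747 + 236775 + 64362 + 128332 + 56170 + 68657 + 105284 = 895186

ford_sum=361079, mpg_sum=895186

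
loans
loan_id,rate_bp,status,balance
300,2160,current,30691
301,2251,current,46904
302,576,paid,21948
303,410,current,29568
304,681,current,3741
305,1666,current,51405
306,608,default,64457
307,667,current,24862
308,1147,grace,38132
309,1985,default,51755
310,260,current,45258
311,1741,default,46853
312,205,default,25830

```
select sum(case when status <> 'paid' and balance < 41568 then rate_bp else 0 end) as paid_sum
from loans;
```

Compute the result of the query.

loan_id=300: ✓ → 2160
loan_id=301: ✗
loan_id=302: ✗
loan_id=303: ✓ → 410
loan_id=304: ✓ → 681
loan_id=305: ✗
loan_id=306: ✗
loan_id=307: ✓ → 667
loan_id=308: ✓ → 1147
loan_id=309: ✗
loan_id=310: ✗
loan_id=311: ✗
loan_id=312: ✓ → 205
paid_sum = 2160 + 410 + 681 + 667 + 1147 + 205 = 5270

5270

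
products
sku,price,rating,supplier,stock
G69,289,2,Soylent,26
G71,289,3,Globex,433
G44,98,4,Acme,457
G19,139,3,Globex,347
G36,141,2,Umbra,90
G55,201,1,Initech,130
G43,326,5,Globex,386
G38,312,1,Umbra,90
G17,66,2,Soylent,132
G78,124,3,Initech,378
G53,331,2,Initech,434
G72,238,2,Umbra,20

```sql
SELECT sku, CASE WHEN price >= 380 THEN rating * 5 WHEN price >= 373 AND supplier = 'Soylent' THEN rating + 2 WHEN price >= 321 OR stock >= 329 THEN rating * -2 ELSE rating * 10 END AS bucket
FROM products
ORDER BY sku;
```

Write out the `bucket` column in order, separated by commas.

20, -6, 20, 10, -10, -8, -4, 10, 20, -6, 20, -6

sku=G17: ELSE → 20
sku=G19: price >= 321 OR stock >= 329 → -6
sku=G36: ELSE → 20
sku=G38: ELSE → 10
sku=G43: price >= 321 OR stock >= 329 → -10
sku=G44: price >= 321 OR stock >= 329 → -8
sku=G53: price >= 321 OR stock >= 329 → -4
sku=G55: ELSE → 10
sku=G69: ELSE → 20
sku=G71: price >= 321 OR stock >= 329 → -6
sku=G72: ELSE → 20
sku=G78: price >= 321 OR stock >= 329 → -6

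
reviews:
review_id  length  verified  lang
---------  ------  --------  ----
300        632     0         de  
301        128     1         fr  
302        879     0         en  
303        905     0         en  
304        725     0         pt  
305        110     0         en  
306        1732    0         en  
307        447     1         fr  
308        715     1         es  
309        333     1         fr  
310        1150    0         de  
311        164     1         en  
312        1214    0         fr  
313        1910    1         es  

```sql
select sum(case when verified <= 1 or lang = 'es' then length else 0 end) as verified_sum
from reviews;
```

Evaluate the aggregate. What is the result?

review_id=300: ✓ → 632
review_id=301: ✓ → 128
review_id=302: ✓ → 879
review_id=303: ✓ → 905
review_id=304: ✓ → 725
review_id=305: ✓ → 110
review_id=306: ✓ → 1732
review_id=307: ✓ → 447
review_id=308: ✓ → 715
review_id=309: ✓ → 333
review_id=310: ✓ → 1150
review_id=311: ✓ → 164
review_id=312: ✓ → 1214
review_id=313: ✓ → 1910
verified_sum = 632 + 128 + 879 + 905 + 725 + 110 + 1732 + 447 + 715 + 333 + 1150 + 164 + 1214 + 1910 = 11044

11044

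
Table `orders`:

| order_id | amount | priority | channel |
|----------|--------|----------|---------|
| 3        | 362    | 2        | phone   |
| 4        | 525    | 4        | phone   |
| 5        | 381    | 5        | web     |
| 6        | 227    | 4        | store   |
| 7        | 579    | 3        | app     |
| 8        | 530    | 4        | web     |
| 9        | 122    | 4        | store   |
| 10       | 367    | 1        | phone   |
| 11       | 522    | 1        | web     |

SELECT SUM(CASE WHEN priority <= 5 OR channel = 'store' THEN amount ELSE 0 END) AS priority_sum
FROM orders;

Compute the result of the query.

order_id=3: ✓ → 362
order_id=4: ✓ → 525
order_id=5: ✓ → 381
order_id=6: ✓ → 227
order_id=7: ✓ → 579
order_id=8: ✓ → 530
order_id=9: ✓ → 122
order_id=10: ✓ → 367
order_id=11: ✓ → 522
priority_sum = 362 + 525 + 381 + 227 + 579 + 530 + 122 + 367 + 522 = 3615

3615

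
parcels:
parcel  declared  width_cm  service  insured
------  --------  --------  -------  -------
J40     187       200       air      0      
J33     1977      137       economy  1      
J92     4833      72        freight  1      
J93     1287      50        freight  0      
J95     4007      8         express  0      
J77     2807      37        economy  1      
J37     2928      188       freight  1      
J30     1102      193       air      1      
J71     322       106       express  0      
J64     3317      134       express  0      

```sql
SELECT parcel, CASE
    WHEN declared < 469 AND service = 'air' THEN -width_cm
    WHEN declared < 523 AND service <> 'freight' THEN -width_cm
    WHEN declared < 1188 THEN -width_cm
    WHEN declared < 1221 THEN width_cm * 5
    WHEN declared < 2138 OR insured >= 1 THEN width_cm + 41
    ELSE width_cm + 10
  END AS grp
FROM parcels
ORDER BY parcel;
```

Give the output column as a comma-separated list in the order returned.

-193, 178, 229, -200, 144, -106, 78, 113, 91, 18

parcel=J30: declared < 1188 → -193
parcel=J33: declared < 2138 OR insured >= 1 → 178
parcel=J37: declared < 2138 OR insured >= 1 → 229
parcel=J40: declared < 469 AND service = 'air' → -200
parcel=J64: ELSE → 144
parcel=J71: declared < 523 AND service <> 'freight' → -106
parcel=J77: declared < 2138 OR insured >= 1 → 78
parcel=J92: declared < 2138 OR insured >= 1 → 113
parcel=J93: declared < 2138 OR insured >= 1 → 91
parcel=J95: ELSE → 18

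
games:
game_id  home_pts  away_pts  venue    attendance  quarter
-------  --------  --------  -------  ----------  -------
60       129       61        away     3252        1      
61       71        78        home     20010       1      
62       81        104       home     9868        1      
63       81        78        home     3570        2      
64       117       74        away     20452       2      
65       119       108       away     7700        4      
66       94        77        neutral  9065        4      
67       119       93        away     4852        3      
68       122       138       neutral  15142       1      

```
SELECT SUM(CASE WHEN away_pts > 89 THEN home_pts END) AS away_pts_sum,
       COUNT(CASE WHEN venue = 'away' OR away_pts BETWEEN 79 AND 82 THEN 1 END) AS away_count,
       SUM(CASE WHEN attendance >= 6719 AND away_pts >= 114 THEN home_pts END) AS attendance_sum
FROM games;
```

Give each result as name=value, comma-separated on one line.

away_pts_sum=441, away_count=4, attendance_sum=122

[away_pts_sum: away_pts > 89]
game_id=60: ✗
game_id=61: ✗
game_id=62: ✓ → 81
game_id=63: ✗
game_id=64: ✗
game_id=65: ✓ → 119
game_id=66: ✗
game_id=67: ✓ → 119
game_id=68: ✓ → 122
away_pts_sum = 81 + 119 + 119 + 122 = 441
—
[away_count: venue = 'away' OR away_pts BETWEEN 79 AND 82]
game_id=60: ✓ → 1
game_id=61: ✗
game_id=62: ✗
game_id=63: ✗
game_id=64: ✓ → 1
game_id=65: ✓ → 1
game_id=66: ✗
game_id=67: ✓ → 1
game_id=68: ✗
away_count = COUNT(1, 1, 1, 1) = 4
—
[attendance_sum: attendance >= 6719 AND away_pts >= 114]
game_id=60: ✗
game_id=61: ✗
game_id=62: ✗
game_id=63: ✗
game_id=64: ✗
game_id=65: ✗
game_id=66: ✗
game_id=67: ✗
game_id=68: ✓ → 122
attendance_sum = 122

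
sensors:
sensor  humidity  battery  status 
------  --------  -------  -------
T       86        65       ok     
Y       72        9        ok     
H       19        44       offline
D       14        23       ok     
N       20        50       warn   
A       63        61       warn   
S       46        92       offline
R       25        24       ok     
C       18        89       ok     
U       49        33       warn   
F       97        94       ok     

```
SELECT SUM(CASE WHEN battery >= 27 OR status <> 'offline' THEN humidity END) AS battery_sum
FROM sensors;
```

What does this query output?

sensor=T: ✓ → 86
sensor=Y: ✓ → 72
sensor=H: ✓ → 19
sensor=D: ✓ → 14
sensor=N: ✓ → 20
sensor=A: ✓ → 63
sensor=S: ✓ → 46
sensor=R: ✓ → 25
sensor=C: ✓ → 18
sensor=U: ✓ → 49
sensor=F: ✓ → 97
battery_sum = 86 + 72 + 19 + 14 + 20 + 63 + 46 + 25 + 18 + 49 + 97 = 509

509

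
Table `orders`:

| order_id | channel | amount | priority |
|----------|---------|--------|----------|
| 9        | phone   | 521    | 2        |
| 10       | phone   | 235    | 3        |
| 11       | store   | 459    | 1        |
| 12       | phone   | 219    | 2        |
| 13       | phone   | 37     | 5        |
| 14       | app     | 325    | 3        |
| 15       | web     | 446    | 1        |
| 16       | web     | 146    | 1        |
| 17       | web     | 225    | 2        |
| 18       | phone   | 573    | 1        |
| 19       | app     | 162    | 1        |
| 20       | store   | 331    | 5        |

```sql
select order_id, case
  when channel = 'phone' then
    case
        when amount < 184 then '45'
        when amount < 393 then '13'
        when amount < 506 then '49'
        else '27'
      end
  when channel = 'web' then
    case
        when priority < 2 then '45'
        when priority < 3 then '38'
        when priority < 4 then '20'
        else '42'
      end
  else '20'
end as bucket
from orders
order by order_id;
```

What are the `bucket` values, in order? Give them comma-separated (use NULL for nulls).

27, 13, 20, 13, 45, 20, 45, 45, 38, 27, 20, 20

order_id=9: channel='phone' → inner[ELSE] → 27
order_id=10: channel='phone' → inner[amount < 393] → 13
order_id=11: channel='store' → outer ELSE → 20
order_id=12: channel='phone' → inner[amount < 393] → 13
order_id=13: channel='phone' → inner[amount < 184] → 45
order_id=14: channel='app' → outer ELSE → 20
order_id=15: channel='web' → inner[priority < 2] → 45
order_id=16: channel='web' → inner[priority < 2] → 45
order_id=17: channel='web' → inner[priority < 3] → 38
order_id=18: channel='phone' → inner[ELSE] → 27
order_id=19: channel='app' → outer ELSE → 20
order_id=20: channel='store' → outer ELSE → 20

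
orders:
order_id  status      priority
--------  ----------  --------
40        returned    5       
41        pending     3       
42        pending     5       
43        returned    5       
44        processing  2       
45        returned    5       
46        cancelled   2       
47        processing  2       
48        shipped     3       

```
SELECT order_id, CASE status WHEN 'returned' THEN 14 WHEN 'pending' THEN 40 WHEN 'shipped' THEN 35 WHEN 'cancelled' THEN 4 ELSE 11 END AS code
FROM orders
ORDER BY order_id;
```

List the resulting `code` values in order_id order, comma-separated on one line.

14, 40, 40, 14, 11, 14, 4, 11, 35

order_id=40: status='returned' → 14
order_id=41: status='pending' → 40
order_id=42: status='pending' → 40
order_id=43: status='returned' → 14
order_id=44: ELSE → 11
order_id=45: status='returned' → 14
order_id=46: status='cancelled' → 4
order_id=47: ELSE → 11
order_id=48: status='shipped' → 35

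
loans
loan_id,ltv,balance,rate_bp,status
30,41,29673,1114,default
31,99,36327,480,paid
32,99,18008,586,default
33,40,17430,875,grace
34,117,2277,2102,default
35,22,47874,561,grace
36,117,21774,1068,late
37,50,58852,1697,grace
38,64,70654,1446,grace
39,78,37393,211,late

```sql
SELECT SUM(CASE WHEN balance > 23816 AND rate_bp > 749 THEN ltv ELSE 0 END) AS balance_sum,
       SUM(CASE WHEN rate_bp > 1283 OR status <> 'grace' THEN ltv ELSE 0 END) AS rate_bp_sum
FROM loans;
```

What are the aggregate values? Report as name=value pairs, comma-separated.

[balance_sum: balance > 23816 AND rate_bp > 749]
loan_id=30: ✓ → 41
loan_id=31: ✗
loan_id=32: ✗
loan_id=33: ✗
loan_id=34: ✗
loan_id=35: ✗
loan_id=36: ✗
loan_id=37: ✓ → 50
loan_id=38: ✓ → 64
loan_id=39: ✗
balance_sum = 41 + 50 + 64 = 155
—
[rate_bp_sum: rate_bp > 1283 OR status <> 'grace']
loan_id=30: ✓ → 41
loan_id=31: ✓ → 99
loan_id=32: ✓ → 99
loan_id=33: ✗
loan_id=34: ✓ → 117
loan_id=35: ✗
loan_id=36: ✓ → 117
loan_id=37: ✓ → 50
loan_id=38: ✓ → 64
loan_id=39: ✓ → 78
rate_bp_sum = 41 + 99 + 99 + 117 + 117 + 50 + 64 + 78 = 665

balance_sum=155, rate_bp_sum=665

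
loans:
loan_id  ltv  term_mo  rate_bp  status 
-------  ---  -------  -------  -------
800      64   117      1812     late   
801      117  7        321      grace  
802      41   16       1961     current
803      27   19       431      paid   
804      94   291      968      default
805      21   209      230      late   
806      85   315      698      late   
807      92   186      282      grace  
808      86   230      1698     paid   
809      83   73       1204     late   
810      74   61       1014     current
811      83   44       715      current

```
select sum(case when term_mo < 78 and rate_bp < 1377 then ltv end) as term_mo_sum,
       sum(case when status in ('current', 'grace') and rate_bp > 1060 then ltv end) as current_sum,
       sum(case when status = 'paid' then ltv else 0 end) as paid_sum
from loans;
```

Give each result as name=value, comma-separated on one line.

term_mo_sum=384, current_sum=41, paid_sum=113

[term_mo_sum: term_mo < 78 and rate_bp < 1377]
loan_id=800: ✗
loan_id=801: ✓ → 117
loan_id=802: ✗
loan_id=803: ✓ → 27
loan_id=804: ✗
loan_id=805: ✗
loan_id=806: ✗
loan_id=807: ✗
loan_id=808: ✗
loan_id=809: ✓ → 83
loan_id=810: ✓ → 74
loan_id=811: ✓ → 83
term_mo_sum = 117 + 27 + 83 + 74 + 83 = 384
—
[current_sum: status in ('current', 'grace') and rate_bp > 1060]
loan_id=800: ✗
loan_id=801: ✗
loan_id=802: ✓ → 41
loan_id=803: ✗
loan_id=804: ✗
loan_id=805: ✗
loan_id=806: ✗
loan_id=807: ✗
loan_id=808: ✗
loan_id=809: ✗
loan_id=810: ✗
loan_id=811: ✗
current_sum = 41
—
[paid_sum: status = 'paid']
loan_id=800: ✗
loan_id=801: ✗
loan_id=802: ✗
loan_id=803: ✓ → 27
loan_id=804: ✗
loan_id=805: ✗
loan_id=806: ✗
loan_id=807: ✗
loan_id=808: ✓ → 86
loan_id=809: ✗
loan_id=810: ✗
loan_id=811: ✗
paid_sum = 27 + 86 = 113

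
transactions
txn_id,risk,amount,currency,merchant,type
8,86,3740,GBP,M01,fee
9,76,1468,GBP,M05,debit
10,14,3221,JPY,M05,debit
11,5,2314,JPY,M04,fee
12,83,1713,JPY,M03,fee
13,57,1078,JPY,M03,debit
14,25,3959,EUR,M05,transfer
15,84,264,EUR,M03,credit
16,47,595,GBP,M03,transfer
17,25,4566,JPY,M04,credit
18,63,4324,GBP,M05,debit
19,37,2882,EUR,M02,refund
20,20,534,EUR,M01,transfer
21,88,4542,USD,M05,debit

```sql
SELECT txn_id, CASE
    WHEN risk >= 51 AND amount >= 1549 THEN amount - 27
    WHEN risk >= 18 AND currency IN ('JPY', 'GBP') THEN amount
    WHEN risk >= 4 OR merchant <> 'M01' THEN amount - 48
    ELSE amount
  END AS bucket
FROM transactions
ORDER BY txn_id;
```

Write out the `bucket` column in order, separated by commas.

3713, 1468, 3173, 2266, 1686, 1078, 3911, 216, 595, 4566, 4297, 2834, 486, 4515

txn_id=8: risk >= 51 AND amount >= 1549 → 3713
txn_id=9: risk >= 18 AND currency IN ('JPY', 'GBP') → 1468
txn_id=10: risk >= 4 OR merchant <> 'M01' → 3173
txn_id=11: risk >= 4 OR merchant <> 'M01' → 2266
txn_id=12: risk >= 51 AND amount >= 1549 → 1686
txn_id=13: risk >= 18 AND currency IN ('JPY', 'GBP') → 1078
txn_id=14: risk >= 4 OR merchant <> 'M01' → 3911
txn_id=15: risk >= 4 OR merchant <> 'M01' → 216
txn_id=16: risk >= 18 AND currency IN ('JPY', 'GBP') → 595
txn_id=17: risk >= 18 AND currency IN ('JPY', 'GBP') → 4566
txn_id=18: risk >= 51 AND amount >= 1549 → 4297
txn_id=19: risk >= 4 OR merchant <> 'M01' → 2834
txn_id=20: risk >= 4 OR merchant <> 'M01' → 486
txn_id=21: risk >= 51 AND amount >= 1549 → 4515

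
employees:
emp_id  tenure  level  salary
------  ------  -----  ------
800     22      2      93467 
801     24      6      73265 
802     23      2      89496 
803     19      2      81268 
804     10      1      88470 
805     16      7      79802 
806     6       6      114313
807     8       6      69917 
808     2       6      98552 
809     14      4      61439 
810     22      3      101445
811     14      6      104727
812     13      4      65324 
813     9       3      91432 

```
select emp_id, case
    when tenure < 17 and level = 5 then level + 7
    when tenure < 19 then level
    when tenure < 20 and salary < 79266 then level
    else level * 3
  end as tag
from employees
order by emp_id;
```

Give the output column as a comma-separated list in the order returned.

emp_id=800: ELSE → 6
emp_id=801: ELSE → 18
emp_id=802: ELSE → 6
emp_id=803: ELSE → 6
emp_id=804: tenure < 19 → 1
emp_id=805: tenure < 19 → 7
emp_id=806: tenure < 19 → 6
emp_id=807: tenure < 19 → 6
emp_id=808: tenure < 19 → 6
emp_id=809: tenure < 19 → 4
emp_id=810: ELSE → 9
emp_id=811: tenure < 19 → 6
emp_id=812: tenure < 19 → 4
emp_id=813: tenure < 19 → 3

6, 18, 6, 6, 1, 7, 6, 6, 6, 4, 9, 6, 4, 3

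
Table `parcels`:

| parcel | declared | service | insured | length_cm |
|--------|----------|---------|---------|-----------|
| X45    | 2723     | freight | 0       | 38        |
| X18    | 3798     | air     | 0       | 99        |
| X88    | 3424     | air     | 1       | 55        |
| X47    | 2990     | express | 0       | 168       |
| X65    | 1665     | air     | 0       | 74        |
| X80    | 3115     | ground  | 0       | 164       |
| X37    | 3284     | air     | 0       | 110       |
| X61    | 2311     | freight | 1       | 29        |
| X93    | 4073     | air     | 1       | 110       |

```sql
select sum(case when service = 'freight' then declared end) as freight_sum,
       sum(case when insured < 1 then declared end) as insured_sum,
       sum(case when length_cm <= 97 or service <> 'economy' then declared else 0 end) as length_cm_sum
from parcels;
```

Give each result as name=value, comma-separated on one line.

[freight_sum: service = 'freight']
parcel=X45: ✓ → 2723
parcel=X18: ✗
parcel=X88: ✗
parcel=X47: ✗
parcel=X65: ✗
parcel=X80: ✗
parcel=X37: ✗
parcel=X61: ✓ → 2311
parcel=X93: ✗
freight_sum = 2723 + 2311 = 5034
—
[insured_sum: insured < 1]
parcel=X45: ✓ → 2723
parcel=X18: ✓ → 3798
parcel=X88: ✗
parcel=X47: ✓ → 2990
parcel=X65: ✓ → 1665
parcel=X80: ✓ → 3115
parcel=X37: ✓ → 3284
parcel=X61: ✗
parcel=X93: ✗
insured_sum = 2723 + 3798 + 2990 + 1665 + 3115 + 3284 = 17575
—
[length_cm_sum: length_cm <= 97 or service <> 'economy']
parcel=X45: ✓ → 2723
parcel=X18: ✓ → 3798
parcel=X88: ✓ → 3424
parcel=X47: ✓ → 2990
parcel=X65: ✓ → 1665
parcel=X80: ✓ → 3115
parcel=X37: ✓ → 3284
parcel=X61: ✓ → 2311
parcel=X93: ✓ → 4073
length_cm_sum = 2723 + 3798 + 3424 + 2990 + 1665 + 3115 + 3284 + 2311 + 4073 = 27383

freight_sum=5034, insured_sum=17575, length_cm_sum=27383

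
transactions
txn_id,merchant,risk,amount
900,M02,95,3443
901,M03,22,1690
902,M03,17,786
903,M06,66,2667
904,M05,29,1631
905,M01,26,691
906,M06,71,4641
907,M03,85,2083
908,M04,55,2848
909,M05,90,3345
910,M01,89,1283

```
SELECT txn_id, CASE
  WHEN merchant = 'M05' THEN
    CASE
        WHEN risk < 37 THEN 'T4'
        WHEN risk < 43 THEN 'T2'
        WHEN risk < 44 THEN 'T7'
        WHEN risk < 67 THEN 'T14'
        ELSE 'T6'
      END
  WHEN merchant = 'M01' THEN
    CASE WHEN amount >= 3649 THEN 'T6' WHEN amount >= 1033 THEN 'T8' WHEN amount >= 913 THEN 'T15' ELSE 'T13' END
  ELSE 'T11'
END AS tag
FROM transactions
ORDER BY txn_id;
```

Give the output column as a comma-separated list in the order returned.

txn_id=900: merchant='M02' → outer ELSE → T11
txn_id=901: merchant='M03' → outer ELSE → T11
txn_id=902: merchant='M03' → outer ELSE → T11
txn_id=903: merchant='M06' → outer ELSE → T11
txn_id=904: merchant='M05' → inner[risk < 37] → T4
txn_id=905: merchant='M01' → inner[ELSE] → T13
txn_id=906: merchant='M06' → outer ELSE → T11
txn_id=907: merchant='M03' → outer ELSE → T11
txn_id=908: merchant='M04' → outer ELSE → T11
txn_id=909: merchant='M05' → inner[ELSE] → T6
txn_id=910: merchant='M01' → inner[amount >= 1033] → T8

T11, T11, T11, T11, T4, T13, T11, T11, T11, T6, T8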